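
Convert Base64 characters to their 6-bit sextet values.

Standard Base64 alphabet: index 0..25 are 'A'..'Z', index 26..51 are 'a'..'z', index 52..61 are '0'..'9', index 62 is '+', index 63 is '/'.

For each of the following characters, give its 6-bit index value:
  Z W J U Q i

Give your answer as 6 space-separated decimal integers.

'Z': A..Z range, ord('Z') − ord('A') = 25
'W': A..Z range, ord('W') − ord('A') = 22
'J': A..Z range, ord('J') − ord('A') = 9
'U': A..Z range, ord('U') − ord('A') = 20
'Q': A..Z range, ord('Q') − ord('A') = 16
'i': a..z range, 26 + ord('i') − ord('a') = 34

Answer: 25 22 9 20 16 34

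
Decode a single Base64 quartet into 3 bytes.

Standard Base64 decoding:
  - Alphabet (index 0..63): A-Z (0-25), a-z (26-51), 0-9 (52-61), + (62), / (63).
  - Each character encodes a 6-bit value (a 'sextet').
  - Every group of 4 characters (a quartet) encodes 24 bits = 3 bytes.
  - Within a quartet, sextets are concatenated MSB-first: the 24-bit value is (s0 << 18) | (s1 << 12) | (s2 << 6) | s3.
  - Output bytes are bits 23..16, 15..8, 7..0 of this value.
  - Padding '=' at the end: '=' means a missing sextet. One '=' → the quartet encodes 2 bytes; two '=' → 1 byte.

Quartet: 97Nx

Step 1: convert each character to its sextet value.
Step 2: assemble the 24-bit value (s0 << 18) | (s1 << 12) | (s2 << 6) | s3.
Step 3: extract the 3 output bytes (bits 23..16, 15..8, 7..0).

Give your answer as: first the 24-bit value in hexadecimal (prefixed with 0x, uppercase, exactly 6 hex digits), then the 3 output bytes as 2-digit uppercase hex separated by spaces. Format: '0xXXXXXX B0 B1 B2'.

Answer: 0xF7B371 F7 B3 71

Derivation:
Sextets: 9=61, 7=59, N=13, x=49
24-bit: (61<<18) | (59<<12) | (13<<6) | 49
      = 0xF40000 | 0x03B000 | 0x000340 | 0x000031
      = 0xF7B371
Bytes: (v>>16)&0xFF=F7, (v>>8)&0xFF=B3, v&0xFF=71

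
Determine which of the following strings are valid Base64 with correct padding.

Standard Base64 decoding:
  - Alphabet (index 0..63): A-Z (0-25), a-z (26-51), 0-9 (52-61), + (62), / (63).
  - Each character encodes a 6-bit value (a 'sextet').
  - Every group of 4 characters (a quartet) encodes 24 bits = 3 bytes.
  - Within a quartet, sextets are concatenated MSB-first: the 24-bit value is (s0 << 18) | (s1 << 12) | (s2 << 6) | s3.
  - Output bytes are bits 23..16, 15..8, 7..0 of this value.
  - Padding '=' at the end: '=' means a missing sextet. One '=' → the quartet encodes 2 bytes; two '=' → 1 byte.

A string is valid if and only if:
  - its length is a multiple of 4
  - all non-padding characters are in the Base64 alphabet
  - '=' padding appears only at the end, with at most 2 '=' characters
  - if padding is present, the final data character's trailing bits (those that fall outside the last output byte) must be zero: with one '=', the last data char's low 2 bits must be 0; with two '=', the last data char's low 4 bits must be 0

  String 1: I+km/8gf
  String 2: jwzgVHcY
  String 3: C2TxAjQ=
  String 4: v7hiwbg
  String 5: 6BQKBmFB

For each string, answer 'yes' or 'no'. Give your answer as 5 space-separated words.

Answer: yes yes yes no yes

Derivation:
String 1: 'I+km/8gf' → valid
String 2: 'jwzgVHcY' → valid
String 3: 'C2TxAjQ=' → valid
String 4: 'v7hiwbg' → invalid (len=7 not mult of 4)
String 5: '6BQKBmFB' → valid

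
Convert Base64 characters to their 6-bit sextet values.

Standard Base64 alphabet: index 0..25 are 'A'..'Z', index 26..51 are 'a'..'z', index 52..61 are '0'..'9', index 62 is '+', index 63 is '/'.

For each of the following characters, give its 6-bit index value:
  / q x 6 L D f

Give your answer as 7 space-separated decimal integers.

Answer: 63 42 49 58 11 3 31

Derivation:
'/': index 63
'q': a..z range, 26 + ord('q') − ord('a') = 42
'x': a..z range, 26 + ord('x') − ord('a') = 49
'6': 0..9 range, 52 + ord('6') − ord('0') = 58
'L': A..Z range, ord('L') − ord('A') = 11
'D': A..Z range, ord('D') − ord('A') = 3
'f': a..z range, 26 + ord('f') − ord('a') = 31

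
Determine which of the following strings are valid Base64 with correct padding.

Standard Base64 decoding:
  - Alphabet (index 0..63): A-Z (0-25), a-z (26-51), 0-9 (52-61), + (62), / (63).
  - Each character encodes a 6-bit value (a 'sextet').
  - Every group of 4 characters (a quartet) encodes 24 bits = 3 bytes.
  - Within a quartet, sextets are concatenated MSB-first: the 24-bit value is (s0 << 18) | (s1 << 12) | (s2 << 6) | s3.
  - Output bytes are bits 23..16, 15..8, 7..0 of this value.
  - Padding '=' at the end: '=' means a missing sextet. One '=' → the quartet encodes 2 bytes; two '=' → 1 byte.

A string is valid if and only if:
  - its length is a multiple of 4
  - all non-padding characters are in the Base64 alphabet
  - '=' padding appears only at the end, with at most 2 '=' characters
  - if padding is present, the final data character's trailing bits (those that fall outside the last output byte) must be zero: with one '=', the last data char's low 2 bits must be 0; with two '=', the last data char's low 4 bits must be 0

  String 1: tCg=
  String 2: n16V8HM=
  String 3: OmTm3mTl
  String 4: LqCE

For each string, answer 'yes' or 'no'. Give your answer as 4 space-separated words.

String 1: 'tCg=' → valid
String 2: 'n16V8HM=' → valid
String 3: 'OmTm3mTl' → valid
String 4: 'LqCE' → valid

Answer: yes yes yes yes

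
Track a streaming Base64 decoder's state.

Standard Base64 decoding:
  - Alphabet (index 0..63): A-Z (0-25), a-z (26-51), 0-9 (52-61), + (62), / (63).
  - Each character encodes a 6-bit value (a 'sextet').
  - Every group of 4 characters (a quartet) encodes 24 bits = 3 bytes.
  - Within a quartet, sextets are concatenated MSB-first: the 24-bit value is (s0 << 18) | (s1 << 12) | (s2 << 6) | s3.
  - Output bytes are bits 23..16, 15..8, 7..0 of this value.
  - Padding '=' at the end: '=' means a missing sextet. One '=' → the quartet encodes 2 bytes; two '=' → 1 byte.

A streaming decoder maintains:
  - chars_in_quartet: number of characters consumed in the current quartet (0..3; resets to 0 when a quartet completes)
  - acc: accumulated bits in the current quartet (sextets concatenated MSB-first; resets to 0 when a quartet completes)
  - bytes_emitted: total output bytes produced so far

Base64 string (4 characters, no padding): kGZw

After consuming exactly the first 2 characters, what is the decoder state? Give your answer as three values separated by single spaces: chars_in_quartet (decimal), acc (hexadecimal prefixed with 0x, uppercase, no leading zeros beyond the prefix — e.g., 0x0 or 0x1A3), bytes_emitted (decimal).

Answer: 2 0x906 0

Derivation:
After char 0 ('k'=36): chars_in_quartet=1 acc=0x24 bytes_emitted=0
After char 1 ('G'=6): chars_in_quartet=2 acc=0x906 bytes_emitted=0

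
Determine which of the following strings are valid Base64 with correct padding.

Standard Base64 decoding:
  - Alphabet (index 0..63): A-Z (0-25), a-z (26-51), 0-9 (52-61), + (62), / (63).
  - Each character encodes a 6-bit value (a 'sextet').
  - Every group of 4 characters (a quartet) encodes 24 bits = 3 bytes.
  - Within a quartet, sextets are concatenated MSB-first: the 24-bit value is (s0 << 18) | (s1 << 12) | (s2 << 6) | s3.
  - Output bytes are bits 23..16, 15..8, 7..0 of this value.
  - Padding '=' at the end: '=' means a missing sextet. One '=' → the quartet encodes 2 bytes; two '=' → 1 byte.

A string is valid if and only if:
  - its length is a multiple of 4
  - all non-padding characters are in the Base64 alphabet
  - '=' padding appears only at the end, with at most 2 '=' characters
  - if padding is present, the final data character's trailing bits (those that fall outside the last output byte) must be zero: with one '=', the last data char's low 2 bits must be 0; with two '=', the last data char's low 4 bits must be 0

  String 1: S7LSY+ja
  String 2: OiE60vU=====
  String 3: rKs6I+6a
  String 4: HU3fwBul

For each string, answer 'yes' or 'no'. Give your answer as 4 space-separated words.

String 1: 'S7LSY+ja' → valid
String 2: 'OiE60vU=====' → invalid (5 pad chars (max 2))
String 3: 'rKs6I+6a' → valid
String 4: 'HU3fwBul' → valid

Answer: yes no yes yes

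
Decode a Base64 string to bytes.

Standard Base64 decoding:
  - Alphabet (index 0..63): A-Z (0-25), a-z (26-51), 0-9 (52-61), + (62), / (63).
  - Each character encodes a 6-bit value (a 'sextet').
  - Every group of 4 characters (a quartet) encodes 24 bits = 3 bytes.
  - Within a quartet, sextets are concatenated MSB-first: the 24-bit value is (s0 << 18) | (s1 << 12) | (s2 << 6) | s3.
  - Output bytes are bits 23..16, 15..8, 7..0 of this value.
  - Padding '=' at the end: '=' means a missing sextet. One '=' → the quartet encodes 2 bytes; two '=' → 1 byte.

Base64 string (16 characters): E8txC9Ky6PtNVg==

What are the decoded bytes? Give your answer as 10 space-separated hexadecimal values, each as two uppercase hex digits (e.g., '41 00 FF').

After char 0 ('E'=4): chars_in_quartet=1 acc=0x4 bytes_emitted=0
After char 1 ('8'=60): chars_in_quartet=2 acc=0x13C bytes_emitted=0
After char 2 ('t'=45): chars_in_quartet=3 acc=0x4F2D bytes_emitted=0
After char 3 ('x'=49): chars_in_quartet=4 acc=0x13CB71 -> emit 13 CB 71, reset; bytes_emitted=3
After char 4 ('C'=2): chars_in_quartet=1 acc=0x2 bytes_emitted=3
After char 5 ('9'=61): chars_in_quartet=2 acc=0xBD bytes_emitted=3
After char 6 ('K'=10): chars_in_quartet=3 acc=0x2F4A bytes_emitted=3
After char 7 ('y'=50): chars_in_quartet=4 acc=0xBD2B2 -> emit 0B D2 B2, reset; bytes_emitted=6
After char 8 ('6'=58): chars_in_quartet=1 acc=0x3A bytes_emitted=6
After char 9 ('P'=15): chars_in_quartet=2 acc=0xE8F bytes_emitted=6
After char 10 ('t'=45): chars_in_quartet=3 acc=0x3A3ED bytes_emitted=6
After char 11 ('N'=13): chars_in_quartet=4 acc=0xE8FB4D -> emit E8 FB 4D, reset; bytes_emitted=9
After char 12 ('V'=21): chars_in_quartet=1 acc=0x15 bytes_emitted=9
After char 13 ('g'=32): chars_in_quartet=2 acc=0x560 bytes_emitted=9
Padding '==': partial quartet acc=0x560 -> emit 56; bytes_emitted=10

Answer: 13 CB 71 0B D2 B2 E8 FB 4D 56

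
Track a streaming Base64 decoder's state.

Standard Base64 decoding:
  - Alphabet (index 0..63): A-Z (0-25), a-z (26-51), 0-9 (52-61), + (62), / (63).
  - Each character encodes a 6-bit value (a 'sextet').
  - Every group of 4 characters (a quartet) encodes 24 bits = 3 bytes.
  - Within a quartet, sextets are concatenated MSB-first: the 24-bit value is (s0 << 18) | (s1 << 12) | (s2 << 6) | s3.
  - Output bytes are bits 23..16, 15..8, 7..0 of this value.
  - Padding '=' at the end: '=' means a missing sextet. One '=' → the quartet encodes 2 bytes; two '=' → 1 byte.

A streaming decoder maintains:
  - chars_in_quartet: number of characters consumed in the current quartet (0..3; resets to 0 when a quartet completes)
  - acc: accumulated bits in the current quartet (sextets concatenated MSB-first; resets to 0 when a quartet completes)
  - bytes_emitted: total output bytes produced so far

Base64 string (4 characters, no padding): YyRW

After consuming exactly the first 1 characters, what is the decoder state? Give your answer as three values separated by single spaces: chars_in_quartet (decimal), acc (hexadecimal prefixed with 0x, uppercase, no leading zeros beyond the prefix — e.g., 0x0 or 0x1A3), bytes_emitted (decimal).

Answer: 1 0x18 0

Derivation:
After char 0 ('Y'=24): chars_in_quartet=1 acc=0x18 bytes_emitted=0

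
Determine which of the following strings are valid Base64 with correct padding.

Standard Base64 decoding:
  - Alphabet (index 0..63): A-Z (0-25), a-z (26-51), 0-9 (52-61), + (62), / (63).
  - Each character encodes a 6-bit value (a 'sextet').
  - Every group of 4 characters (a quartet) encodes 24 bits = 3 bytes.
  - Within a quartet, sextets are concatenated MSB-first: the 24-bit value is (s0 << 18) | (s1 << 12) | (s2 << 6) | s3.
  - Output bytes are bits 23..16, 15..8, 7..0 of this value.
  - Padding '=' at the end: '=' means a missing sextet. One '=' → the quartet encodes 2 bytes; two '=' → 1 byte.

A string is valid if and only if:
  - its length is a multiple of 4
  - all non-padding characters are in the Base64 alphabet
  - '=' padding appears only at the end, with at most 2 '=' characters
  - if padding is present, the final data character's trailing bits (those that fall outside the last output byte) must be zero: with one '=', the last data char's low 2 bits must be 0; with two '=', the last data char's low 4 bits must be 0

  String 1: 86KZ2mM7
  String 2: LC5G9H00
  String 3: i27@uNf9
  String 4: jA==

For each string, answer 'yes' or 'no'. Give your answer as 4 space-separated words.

String 1: '86KZ2mM7' → valid
String 2: 'LC5G9H00' → valid
String 3: 'i27@uNf9' → invalid (bad char(s): ['@'])
String 4: 'jA==' → valid

Answer: yes yes no yes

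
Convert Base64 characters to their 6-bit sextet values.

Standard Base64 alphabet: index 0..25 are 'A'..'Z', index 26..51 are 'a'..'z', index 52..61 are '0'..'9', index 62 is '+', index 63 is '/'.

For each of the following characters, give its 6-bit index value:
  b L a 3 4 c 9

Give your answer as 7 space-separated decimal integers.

Answer: 27 11 26 55 56 28 61

Derivation:
'b': a..z range, 26 + ord('b') − ord('a') = 27
'L': A..Z range, ord('L') − ord('A') = 11
'a': a..z range, 26 + ord('a') − ord('a') = 26
'3': 0..9 range, 52 + ord('3') − ord('0') = 55
'4': 0..9 range, 52 + ord('4') − ord('0') = 56
'c': a..z range, 26 + ord('c') − ord('a') = 28
'9': 0..9 range, 52 + ord('9') − ord('0') = 61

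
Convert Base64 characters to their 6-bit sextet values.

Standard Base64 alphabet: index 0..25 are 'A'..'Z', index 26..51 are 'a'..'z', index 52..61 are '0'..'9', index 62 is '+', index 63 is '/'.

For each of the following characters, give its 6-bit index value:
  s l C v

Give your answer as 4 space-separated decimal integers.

Answer: 44 37 2 47

Derivation:
's': a..z range, 26 + ord('s') − ord('a') = 44
'l': a..z range, 26 + ord('l') − ord('a') = 37
'C': A..Z range, ord('C') − ord('A') = 2
'v': a..z range, 26 + ord('v') − ord('a') = 47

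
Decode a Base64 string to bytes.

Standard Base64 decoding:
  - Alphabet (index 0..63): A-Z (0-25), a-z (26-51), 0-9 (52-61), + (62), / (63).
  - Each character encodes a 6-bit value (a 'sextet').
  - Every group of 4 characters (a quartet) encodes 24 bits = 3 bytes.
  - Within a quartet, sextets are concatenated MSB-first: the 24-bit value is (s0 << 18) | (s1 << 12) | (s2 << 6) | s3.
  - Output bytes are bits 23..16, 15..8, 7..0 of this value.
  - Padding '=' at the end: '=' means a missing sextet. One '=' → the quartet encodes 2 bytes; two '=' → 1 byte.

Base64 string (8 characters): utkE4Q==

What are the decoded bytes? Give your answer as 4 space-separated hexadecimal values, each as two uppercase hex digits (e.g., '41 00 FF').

After char 0 ('u'=46): chars_in_quartet=1 acc=0x2E bytes_emitted=0
After char 1 ('t'=45): chars_in_quartet=2 acc=0xBAD bytes_emitted=0
After char 2 ('k'=36): chars_in_quartet=3 acc=0x2EB64 bytes_emitted=0
After char 3 ('E'=4): chars_in_quartet=4 acc=0xBAD904 -> emit BA D9 04, reset; bytes_emitted=3
After char 4 ('4'=56): chars_in_quartet=1 acc=0x38 bytes_emitted=3
After char 5 ('Q'=16): chars_in_quartet=2 acc=0xE10 bytes_emitted=3
Padding '==': partial quartet acc=0xE10 -> emit E1; bytes_emitted=4

Answer: BA D9 04 E1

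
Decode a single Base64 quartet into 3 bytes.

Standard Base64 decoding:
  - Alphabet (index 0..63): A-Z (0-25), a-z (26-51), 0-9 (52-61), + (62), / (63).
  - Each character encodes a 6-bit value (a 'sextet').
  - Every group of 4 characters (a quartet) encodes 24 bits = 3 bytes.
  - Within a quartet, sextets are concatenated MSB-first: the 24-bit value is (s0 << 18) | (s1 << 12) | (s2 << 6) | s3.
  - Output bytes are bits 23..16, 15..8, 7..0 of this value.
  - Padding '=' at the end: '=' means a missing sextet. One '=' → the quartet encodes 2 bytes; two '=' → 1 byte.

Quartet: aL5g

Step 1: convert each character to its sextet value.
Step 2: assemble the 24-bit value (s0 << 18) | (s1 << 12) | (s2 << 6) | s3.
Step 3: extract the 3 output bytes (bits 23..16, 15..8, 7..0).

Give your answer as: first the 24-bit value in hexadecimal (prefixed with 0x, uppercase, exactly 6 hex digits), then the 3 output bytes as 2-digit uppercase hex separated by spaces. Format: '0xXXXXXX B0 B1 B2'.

Answer: 0x68BE60 68 BE 60

Derivation:
Sextets: a=26, L=11, 5=57, g=32
24-bit: (26<<18) | (11<<12) | (57<<6) | 32
      = 0x680000 | 0x00B000 | 0x000E40 | 0x000020
      = 0x68BE60
Bytes: (v>>16)&0xFF=68, (v>>8)&0xFF=BE, v&0xFF=60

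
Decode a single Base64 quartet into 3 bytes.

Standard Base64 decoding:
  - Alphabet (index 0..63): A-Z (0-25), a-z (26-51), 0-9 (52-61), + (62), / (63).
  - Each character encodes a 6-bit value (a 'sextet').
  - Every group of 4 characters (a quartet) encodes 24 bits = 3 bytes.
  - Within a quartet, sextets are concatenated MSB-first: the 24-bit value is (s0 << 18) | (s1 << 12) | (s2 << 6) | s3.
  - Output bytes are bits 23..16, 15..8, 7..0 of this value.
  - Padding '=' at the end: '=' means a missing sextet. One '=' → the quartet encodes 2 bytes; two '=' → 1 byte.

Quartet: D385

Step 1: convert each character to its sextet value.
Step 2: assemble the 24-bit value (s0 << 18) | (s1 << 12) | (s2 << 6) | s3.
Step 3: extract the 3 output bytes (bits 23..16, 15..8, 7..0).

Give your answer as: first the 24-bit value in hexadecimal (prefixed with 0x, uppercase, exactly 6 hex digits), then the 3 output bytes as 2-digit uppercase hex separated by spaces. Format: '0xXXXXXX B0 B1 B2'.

Sextets: D=3, 3=55, 8=60, 5=57
24-bit: (3<<18) | (55<<12) | (60<<6) | 57
      = 0x0C0000 | 0x037000 | 0x000F00 | 0x000039
      = 0x0F7F39
Bytes: (v>>16)&0xFF=0F, (v>>8)&0xFF=7F, v&0xFF=39

Answer: 0x0F7F39 0F 7F 39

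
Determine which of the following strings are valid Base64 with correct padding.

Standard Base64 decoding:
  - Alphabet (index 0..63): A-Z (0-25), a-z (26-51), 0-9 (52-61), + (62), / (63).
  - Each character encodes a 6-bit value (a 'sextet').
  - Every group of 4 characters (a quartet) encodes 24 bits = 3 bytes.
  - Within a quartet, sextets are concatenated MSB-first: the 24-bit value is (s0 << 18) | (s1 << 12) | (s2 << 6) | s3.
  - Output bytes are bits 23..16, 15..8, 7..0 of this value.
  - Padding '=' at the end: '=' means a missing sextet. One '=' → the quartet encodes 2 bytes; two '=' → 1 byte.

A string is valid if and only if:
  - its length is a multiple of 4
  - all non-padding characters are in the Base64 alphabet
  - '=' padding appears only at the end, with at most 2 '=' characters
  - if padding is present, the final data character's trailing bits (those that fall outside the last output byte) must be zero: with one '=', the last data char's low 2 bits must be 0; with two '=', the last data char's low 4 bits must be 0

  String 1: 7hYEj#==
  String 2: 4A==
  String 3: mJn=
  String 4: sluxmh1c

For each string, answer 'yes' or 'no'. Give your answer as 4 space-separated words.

String 1: '7hYEj#==' → invalid (bad char(s): ['#'])
String 2: '4A==' → valid
String 3: 'mJn=' → invalid (bad trailing bits)
String 4: 'sluxmh1c' → valid

Answer: no yes no yes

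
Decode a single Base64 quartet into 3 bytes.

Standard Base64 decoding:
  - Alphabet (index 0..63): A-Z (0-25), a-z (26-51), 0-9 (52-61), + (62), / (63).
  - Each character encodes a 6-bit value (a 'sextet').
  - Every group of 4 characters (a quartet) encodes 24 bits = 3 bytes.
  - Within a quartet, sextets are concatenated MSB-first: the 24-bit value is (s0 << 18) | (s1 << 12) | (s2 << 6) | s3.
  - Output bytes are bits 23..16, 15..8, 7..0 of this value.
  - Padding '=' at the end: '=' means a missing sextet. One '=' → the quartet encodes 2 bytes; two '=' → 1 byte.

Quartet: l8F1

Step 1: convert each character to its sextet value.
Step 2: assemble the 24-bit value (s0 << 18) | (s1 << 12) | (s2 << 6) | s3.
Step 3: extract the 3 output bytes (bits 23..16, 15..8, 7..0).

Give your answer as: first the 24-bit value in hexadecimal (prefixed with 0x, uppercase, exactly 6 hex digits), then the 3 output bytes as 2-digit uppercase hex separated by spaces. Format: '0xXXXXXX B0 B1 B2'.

Sextets: l=37, 8=60, F=5, 1=53
24-bit: (37<<18) | (60<<12) | (5<<6) | 53
      = 0x940000 | 0x03C000 | 0x000140 | 0x000035
      = 0x97C175
Bytes: (v>>16)&0xFF=97, (v>>8)&0xFF=C1, v&0xFF=75

Answer: 0x97C175 97 C1 75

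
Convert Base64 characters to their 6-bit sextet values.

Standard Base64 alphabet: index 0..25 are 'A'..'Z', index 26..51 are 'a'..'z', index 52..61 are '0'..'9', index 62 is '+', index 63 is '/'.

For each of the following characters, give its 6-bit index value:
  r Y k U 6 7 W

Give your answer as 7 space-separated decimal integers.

Answer: 43 24 36 20 58 59 22

Derivation:
'r': a..z range, 26 + ord('r') − ord('a') = 43
'Y': A..Z range, ord('Y') − ord('A') = 24
'k': a..z range, 26 + ord('k') − ord('a') = 36
'U': A..Z range, ord('U') − ord('A') = 20
'6': 0..9 range, 52 + ord('6') − ord('0') = 58
'7': 0..9 range, 52 + ord('7') − ord('0') = 59
'W': A..Z range, ord('W') − ord('A') = 22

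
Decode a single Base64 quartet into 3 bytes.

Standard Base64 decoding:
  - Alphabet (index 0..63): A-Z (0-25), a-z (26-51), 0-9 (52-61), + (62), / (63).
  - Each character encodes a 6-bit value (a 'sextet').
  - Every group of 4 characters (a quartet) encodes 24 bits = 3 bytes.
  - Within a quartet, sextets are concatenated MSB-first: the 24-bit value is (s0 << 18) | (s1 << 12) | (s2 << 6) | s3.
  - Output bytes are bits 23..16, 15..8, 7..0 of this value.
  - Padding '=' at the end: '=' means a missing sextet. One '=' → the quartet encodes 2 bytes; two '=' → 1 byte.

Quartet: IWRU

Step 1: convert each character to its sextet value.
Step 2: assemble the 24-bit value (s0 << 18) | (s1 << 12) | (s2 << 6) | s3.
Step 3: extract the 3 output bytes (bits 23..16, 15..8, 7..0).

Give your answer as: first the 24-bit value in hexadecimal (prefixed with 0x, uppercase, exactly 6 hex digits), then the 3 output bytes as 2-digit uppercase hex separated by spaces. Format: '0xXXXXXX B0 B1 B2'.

Answer: 0x216454 21 64 54

Derivation:
Sextets: I=8, W=22, R=17, U=20
24-bit: (8<<18) | (22<<12) | (17<<6) | 20
      = 0x200000 | 0x016000 | 0x000440 | 0x000014
      = 0x216454
Bytes: (v>>16)&0xFF=21, (v>>8)&0xFF=64, v&0xFF=54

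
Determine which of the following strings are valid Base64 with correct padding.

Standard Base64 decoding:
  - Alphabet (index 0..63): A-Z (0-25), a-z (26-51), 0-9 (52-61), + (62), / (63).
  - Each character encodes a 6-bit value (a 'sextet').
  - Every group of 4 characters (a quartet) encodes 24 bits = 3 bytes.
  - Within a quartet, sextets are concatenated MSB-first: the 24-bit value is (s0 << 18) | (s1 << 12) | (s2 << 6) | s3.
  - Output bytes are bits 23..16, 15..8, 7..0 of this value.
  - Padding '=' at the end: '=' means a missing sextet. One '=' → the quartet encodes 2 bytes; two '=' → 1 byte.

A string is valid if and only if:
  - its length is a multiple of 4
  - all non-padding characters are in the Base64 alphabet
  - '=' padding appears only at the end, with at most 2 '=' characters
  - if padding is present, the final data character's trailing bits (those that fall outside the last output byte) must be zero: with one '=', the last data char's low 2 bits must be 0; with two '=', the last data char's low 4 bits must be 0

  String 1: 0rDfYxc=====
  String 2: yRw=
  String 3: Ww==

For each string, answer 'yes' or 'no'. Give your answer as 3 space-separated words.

Answer: no yes yes

Derivation:
String 1: '0rDfYxc=====' → invalid (5 pad chars (max 2))
String 2: 'yRw=' → valid
String 3: 'Ww==' → valid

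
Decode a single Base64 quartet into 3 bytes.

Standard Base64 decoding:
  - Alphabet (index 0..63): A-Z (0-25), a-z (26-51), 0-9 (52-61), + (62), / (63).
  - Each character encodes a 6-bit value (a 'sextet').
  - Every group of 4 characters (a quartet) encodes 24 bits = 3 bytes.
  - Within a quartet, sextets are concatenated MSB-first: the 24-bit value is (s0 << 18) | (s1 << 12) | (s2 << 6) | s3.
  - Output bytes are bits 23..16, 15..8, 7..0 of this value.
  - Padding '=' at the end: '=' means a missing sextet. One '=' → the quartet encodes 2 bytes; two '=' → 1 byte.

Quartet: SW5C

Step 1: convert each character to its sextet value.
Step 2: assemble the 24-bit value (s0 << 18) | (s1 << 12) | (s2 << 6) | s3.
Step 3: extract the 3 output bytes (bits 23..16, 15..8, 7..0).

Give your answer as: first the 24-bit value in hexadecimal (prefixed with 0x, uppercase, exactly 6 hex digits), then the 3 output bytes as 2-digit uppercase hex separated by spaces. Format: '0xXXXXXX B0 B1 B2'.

Answer: 0x496E42 49 6E 42

Derivation:
Sextets: S=18, W=22, 5=57, C=2
24-bit: (18<<18) | (22<<12) | (57<<6) | 2
      = 0x480000 | 0x016000 | 0x000E40 | 0x000002
      = 0x496E42
Bytes: (v>>16)&0xFF=49, (v>>8)&0xFF=6E, v&0xFF=42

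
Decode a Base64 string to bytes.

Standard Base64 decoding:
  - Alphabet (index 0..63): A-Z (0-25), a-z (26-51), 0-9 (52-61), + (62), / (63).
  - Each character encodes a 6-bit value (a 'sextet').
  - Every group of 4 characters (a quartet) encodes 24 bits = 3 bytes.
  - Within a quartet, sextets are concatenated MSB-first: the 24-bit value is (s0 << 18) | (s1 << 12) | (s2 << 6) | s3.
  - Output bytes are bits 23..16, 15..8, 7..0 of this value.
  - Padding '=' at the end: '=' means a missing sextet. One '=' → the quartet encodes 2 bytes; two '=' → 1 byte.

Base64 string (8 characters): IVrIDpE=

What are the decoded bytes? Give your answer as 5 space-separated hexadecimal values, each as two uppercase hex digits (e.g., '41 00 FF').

After char 0 ('I'=8): chars_in_quartet=1 acc=0x8 bytes_emitted=0
After char 1 ('V'=21): chars_in_quartet=2 acc=0x215 bytes_emitted=0
After char 2 ('r'=43): chars_in_quartet=3 acc=0x856B bytes_emitted=0
After char 3 ('I'=8): chars_in_quartet=4 acc=0x215AC8 -> emit 21 5A C8, reset; bytes_emitted=3
After char 4 ('D'=3): chars_in_quartet=1 acc=0x3 bytes_emitted=3
After char 5 ('p'=41): chars_in_quartet=2 acc=0xE9 bytes_emitted=3
After char 6 ('E'=4): chars_in_quartet=3 acc=0x3A44 bytes_emitted=3
Padding '=': partial quartet acc=0x3A44 -> emit 0E 91; bytes_emitted=5

Answer: 21 5A C8 0E 91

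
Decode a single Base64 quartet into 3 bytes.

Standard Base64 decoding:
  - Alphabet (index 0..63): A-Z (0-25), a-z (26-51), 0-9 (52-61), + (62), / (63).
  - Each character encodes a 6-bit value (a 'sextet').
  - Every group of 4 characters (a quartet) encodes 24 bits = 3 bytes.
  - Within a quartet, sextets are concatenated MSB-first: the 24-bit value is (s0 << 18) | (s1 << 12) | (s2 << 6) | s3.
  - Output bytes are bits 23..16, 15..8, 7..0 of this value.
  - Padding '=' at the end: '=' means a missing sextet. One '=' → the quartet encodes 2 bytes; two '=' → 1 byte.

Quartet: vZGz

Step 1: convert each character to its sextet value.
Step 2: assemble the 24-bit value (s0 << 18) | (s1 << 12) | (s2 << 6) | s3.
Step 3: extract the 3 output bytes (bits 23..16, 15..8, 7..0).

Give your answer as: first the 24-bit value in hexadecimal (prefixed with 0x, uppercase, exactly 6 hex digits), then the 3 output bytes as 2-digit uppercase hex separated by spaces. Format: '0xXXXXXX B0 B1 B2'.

Sextets: v=47, Z=25, G=6, z=51
24-bit: (47<<18) | (25<<12) | (6<<6) | 51
      = 0xBC0000 | 0x019000 | 0x000180 | 0x000033
      = 0xBD91B3
Bytes: (v>>16)&0xFF=BD, (v>>8)&0xFF=91, v&0xFF=B3

Answer: 0xBD91B3 BD 91 B3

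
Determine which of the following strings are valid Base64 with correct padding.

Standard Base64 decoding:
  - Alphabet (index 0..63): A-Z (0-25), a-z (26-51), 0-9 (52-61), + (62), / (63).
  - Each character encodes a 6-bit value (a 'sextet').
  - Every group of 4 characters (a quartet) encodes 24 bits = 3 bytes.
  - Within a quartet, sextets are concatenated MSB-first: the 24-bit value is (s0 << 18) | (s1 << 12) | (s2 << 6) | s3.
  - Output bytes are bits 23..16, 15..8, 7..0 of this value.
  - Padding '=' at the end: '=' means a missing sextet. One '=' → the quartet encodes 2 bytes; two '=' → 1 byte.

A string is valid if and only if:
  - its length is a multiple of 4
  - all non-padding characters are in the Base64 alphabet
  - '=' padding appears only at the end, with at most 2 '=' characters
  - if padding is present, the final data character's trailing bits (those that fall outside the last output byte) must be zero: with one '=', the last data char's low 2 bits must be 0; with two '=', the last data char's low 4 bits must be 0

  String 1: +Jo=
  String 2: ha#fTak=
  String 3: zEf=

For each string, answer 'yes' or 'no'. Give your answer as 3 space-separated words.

String 1: '+Jo=' → valid
String 2: 'ha#fTak=' → invalid (bad char(s): ['#'])
String 3: 'zEf=' → invalid (bad trailing bits)

Answer: yes no no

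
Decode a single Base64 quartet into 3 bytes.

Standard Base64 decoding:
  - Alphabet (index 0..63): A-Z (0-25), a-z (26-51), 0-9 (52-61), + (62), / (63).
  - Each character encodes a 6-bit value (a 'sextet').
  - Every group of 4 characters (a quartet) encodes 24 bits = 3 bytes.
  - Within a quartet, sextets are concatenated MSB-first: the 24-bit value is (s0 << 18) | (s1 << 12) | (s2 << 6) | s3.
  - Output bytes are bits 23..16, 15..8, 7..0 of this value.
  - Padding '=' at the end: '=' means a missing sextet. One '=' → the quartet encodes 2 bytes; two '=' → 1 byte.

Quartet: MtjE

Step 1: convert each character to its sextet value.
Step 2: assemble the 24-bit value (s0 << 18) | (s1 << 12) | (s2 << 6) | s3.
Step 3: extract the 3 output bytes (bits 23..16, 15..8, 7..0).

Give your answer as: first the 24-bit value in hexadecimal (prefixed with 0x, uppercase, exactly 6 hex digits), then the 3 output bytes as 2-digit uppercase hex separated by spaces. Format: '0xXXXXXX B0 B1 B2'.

Answer: 0x32D8C4 32 D8 C4

Derivation:
Sextets: M=12, t=45, j=35, E=4
24-bit: (12<<18) | (45<<12) | (35<<6) | 4
      = 0x300000 | 0x02D000 | 0x0008C0 | 0x000004
      = 0x32D8C4
Bytes: (v>>16)&0xFF=32, (v>>8)&0xFF=D8, v&0xFF=C4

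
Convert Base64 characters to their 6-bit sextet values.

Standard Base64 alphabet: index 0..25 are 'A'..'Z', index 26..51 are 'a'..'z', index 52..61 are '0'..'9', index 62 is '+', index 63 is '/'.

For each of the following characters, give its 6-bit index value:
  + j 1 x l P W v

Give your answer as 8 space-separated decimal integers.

'+': index 62
'j': a..z range, 26 + ord('j') − ord('a') = 35
'1': 0..9 range, 52 + ord('1') − ord('0') = 53
'x': a..z range, 26 + ord('x') − ord('a') = 49
'l': a..z range, 26 + ord('l') − ord('a') = 37
'P': A..Z range, ord('P') − ord('A') = 15
'W': A..Z range, ord('W') − ord('A') = 22
'v': a..z range, 26 + ord('v') − ord('a') = 47

Answer: 62 35 53 49 37 15 22 47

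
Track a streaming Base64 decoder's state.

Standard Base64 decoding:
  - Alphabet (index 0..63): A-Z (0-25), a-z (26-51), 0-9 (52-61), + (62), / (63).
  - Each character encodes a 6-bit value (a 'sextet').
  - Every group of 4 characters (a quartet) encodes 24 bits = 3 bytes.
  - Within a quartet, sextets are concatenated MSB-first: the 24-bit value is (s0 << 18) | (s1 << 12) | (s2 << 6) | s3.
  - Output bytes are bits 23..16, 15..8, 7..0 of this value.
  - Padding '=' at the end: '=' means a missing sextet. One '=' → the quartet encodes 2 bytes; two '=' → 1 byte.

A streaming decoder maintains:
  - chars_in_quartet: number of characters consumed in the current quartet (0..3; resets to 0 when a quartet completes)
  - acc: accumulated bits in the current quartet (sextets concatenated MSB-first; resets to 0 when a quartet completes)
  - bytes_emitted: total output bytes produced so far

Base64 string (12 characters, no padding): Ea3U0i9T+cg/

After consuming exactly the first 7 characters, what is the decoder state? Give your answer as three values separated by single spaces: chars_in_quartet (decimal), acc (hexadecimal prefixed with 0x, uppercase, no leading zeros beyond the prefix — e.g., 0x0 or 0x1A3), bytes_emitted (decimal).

After char 0 ('E'=4): chars_in_quartet=1 acc=0x4 bytes_emitted=0
After char 1 ('a'=26): chars_in_quartet=2 acc=0x11A bytes_emitted=0
After char 2 ('3'=55): chars_in_quartet=3 acc=0x46B7 bytes_emitted=0
After char 3 ('U'=20): chars_in_quartet=4 acc=0x11ADD4 -> emit 11 AD D4, reset; bytes_emitted=3
After char 4 ('0'=52): chars_in_quartet=1 acc=0x34 bytes_emitted=3
After char 5 ('i'=34): chars_in_quartet=2 acc=0xD22 bytes_emitted=3
After char 6 ('9'=61): chars_in_quartet=3 acc=0x348BD bytes_emitted=3

Answer: 3 0x348BD 3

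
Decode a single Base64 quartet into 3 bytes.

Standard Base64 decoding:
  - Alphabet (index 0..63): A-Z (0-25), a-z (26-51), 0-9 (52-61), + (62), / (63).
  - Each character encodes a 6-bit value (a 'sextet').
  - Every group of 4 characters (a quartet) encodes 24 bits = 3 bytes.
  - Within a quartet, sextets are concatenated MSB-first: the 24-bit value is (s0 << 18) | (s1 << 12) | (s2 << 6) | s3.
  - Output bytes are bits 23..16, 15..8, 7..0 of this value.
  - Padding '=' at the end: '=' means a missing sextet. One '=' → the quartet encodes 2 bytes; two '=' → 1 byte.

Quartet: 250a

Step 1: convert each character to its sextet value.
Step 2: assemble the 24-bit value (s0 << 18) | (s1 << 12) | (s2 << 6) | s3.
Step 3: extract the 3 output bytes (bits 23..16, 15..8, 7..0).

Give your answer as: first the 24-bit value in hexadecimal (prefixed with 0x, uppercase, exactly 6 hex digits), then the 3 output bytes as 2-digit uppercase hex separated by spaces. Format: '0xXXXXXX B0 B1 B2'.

Answer: 0xDB9D1A DB 9D 1A

Derivation:
Sextets: 2=54, 5=57, 0=52, a=26
24-bit: (54<<18) | (57<<12) | (52<<6) | 26
      = 0xD80000 | 0x039000 | 0x000D00 | 0x00001A
      = 0xDB9D1A
Bytes: (v>>16)&0xFF=DB, (v>>8)&0xFF=9D, v&0xFF=1A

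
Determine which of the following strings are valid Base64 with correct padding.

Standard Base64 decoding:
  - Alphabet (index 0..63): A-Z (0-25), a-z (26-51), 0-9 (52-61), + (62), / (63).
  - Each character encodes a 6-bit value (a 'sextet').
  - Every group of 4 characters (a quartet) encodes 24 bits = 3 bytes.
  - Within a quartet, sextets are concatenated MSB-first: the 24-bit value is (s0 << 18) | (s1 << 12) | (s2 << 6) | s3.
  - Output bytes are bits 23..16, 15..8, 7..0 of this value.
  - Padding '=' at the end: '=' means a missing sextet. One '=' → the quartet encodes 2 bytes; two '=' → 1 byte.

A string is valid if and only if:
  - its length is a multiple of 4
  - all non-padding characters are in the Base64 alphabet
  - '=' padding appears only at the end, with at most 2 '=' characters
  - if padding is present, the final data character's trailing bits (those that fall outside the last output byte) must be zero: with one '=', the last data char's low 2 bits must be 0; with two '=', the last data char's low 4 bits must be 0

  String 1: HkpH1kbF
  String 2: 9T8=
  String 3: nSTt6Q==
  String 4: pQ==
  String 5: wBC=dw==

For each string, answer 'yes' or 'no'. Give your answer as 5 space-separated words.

Answer: yes yes yes yes no

Derivation:
String 1: 'HkpH1kbF' → valid
String 2: '9T8=' → valid
String 3: 'nSTt6Q==' → valid
String 4: 'pQ==' → valid
String 5: 'wBC=dw==' → invalid (bad char(s): ['=']; '=' in middle)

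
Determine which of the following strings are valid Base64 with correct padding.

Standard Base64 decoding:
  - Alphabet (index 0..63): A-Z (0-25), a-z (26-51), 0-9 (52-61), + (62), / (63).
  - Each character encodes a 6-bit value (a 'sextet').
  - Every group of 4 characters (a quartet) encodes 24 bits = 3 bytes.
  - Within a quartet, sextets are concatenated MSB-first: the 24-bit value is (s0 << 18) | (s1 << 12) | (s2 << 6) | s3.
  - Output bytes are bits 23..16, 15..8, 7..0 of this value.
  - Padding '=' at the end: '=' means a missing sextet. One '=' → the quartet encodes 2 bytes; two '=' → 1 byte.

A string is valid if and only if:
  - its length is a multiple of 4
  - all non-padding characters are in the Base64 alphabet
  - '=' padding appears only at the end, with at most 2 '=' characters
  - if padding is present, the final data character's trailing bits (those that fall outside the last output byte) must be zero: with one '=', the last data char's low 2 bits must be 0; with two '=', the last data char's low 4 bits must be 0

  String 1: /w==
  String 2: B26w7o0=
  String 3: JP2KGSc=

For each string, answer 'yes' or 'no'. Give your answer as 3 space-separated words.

Answer: yes yes yes

Derivation:
String 1: '/w==' → valid
String 2: 'B26w7o0=' → valid
String 3: 'JP2KGSc=' → valid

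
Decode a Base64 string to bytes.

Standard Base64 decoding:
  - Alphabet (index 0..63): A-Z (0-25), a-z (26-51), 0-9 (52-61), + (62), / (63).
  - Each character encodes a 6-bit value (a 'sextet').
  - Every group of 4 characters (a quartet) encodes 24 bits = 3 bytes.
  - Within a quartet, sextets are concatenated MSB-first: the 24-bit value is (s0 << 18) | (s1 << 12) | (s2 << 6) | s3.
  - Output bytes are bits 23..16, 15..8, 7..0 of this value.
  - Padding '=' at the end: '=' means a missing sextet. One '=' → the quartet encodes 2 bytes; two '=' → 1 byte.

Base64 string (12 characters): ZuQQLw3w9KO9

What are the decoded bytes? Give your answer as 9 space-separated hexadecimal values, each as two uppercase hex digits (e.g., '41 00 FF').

Answer: 66 E4 10 2F 0D F0 F4 A3 BD

Derivation:
After char 0 ('Z'=25): chars_in_quartet=1 acc=0x19 bytes_emitted=0
After char 1 ('u'=46): chars_in_quartet=2 acc=0x66E bytes_emitted=0
After char 2 ('Q'=16): chars_in_quartet=3 acc=0x19B90 bytes_emitted=0
After char 3 ('Q'=16): chars_in_quartet=4 acc=0x66E410 -> emit 66 E4 10, reset; bytes_emitted=3
After char 4 ('L'=11): chars_in_quartet=1 acc=0xB bytes_emitted=3
After char 5 ('w'=48): chars_in_quartet=2 acc=0x2F0 bytes_emitted=3
After char 6 ('3'=55): chars_in_quartet=3 acc=0xBC37 bytes_emitted=3
After char 7 ('w'=48): chars_in_quartet=4 acc=0x2F0DF0 -> emit 2F 0D F0, reset; bytes_emitted=6
After char 8 ('9'=61): chars_in_quartet=1 acc=0x3D bytes_emitted=6
After char 9 ('K'=10): chars_in_quartet=2 acc=0xF4A bytes_emitted=6
After char 10 ('O'=14): chars_in_quartet=3 acc=0x3D28E bytes_emitted=6
After char 11 ('9'=61): chars_in_quartet=4 acc=0xF4A3BD -> emit F4 A3 BD, reset; bytes_emitted=9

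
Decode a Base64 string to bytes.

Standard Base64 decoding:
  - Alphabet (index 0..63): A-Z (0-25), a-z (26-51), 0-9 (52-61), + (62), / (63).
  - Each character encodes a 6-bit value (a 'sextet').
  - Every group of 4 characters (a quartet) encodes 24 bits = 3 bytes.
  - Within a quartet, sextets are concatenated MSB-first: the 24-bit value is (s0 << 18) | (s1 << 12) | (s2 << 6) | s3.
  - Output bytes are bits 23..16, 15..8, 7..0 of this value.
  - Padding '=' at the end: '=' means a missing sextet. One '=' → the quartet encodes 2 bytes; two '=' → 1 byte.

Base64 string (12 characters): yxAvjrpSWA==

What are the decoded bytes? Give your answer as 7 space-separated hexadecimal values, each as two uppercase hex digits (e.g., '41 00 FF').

After char 0 ('y'=50): chars_in_quartet=1 acc=0x32 bytes_emitted=0
After char 1 ('x'=49): chars_in_quartet=2 acc=0xCB1 bytes_emitted=0
After char 2 ('A'=0): chars_in_quartet=3 acc=0x32C40 bytes_emitted=0
After char 3 ('v'=47): chars_in_quartet=4 acc=0xCB102F -> emit CB 10 2F, reset; bytes_emitted=3
After char 4 ('j'=35): chars_in_quartet=1 acc=0x23 bytes_emitted=3
After char 5 ('r'=43): chars_in_quartet=2 acc=0x8EB bytes_emitted=3
After char 6 ('p'=41): chars_in_quartet=3 acc=0x23AE9 bytes_emitted=3
After char 7 ('S'=18): chars_in_quartet=4 acc=0x8EBA52 -> emit 8E BA 52, reset; bytes_emitted=6
After char 8 ('W'=22): chars_in_quartet=1 acc=0x16 bytes_emitted=6
After char 9 ('A'=0): chars_in_quartet=2 acc=0x580 bytes_emitted=6
Padding '==': partial quartet acc=0x580 -> emit 58; bytes_emitted=7

Answer: CB 10 2F 8E BA 52 58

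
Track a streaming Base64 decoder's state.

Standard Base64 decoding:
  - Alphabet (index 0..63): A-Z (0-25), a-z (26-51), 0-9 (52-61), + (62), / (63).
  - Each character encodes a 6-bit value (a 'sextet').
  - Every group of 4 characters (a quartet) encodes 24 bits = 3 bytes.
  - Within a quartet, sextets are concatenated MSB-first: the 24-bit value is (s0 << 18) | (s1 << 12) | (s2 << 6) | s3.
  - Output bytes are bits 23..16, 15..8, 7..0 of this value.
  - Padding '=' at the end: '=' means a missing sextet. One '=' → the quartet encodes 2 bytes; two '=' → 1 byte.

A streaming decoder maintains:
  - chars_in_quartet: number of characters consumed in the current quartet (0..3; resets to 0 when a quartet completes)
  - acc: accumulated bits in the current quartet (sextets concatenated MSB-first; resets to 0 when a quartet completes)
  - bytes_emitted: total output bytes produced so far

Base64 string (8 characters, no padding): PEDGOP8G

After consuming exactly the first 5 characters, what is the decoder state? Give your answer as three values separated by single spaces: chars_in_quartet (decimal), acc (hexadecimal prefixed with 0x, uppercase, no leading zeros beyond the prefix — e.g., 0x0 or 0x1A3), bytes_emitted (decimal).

Answer: 1 0xE 3

Derivation:
After char 0 ('P'=15): chars_in_quartet=1 acc=0xF bytes_emitted=0
After char 1 ('E'=4): chars_in_quartet=2 acc=0x3C4 bytes_emitted=0
After char 2 ('D'=3): chars_in_quartet=3 acc=0xF103 bytes_emitted=0
After char 3 ('G'=6): chars_in_quartet=4 acc=0x3C40C6 -> emit 3C 40 C6, reset; bytes_emitted=3
After char 4 ('O'=14): chars_in_quartet=1 acc=0xE bytes_emitted=3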